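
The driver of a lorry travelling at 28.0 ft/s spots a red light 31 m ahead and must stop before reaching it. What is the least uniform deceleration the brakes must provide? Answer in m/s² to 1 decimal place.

Required deceleration ≈ 1.2 m/s²

28 ft/s × 0.3048 = 8.5344 m/s.
v² = 2a·d ⇒ a = v²/(2d) = 8.5344² / (2 × 31.000) = 72.836 / 62.000 = 1.1748 m/s².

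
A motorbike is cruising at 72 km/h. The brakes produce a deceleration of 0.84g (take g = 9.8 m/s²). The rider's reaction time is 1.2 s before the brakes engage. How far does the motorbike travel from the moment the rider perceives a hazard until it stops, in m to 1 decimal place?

Total stopping distance ≈ 48.3 m

72 km/h ÷ 3.6 = 20.0000 m/s.
a = 0.84 × 9.8 = 8.232 m/s².
Reaction distance = v·t_r = 20.0000 × 1.2 = 24.000 m.
Braking distance = v²/(2a) = 20.0000² / (2 × 8.232) = 400.000 / 16.464 = 24.295 m.
Total = 24.000 + 24.295 = 48.295 m.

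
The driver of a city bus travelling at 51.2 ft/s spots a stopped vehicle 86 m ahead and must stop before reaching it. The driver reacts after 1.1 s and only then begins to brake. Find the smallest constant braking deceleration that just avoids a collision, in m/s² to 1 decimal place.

Required deceleration ≈ 1.8 m/s²

51.2 ft/s × 0.3048 = 15.6058 m/s.
Distance covered during reaction = 15.6058 × 1.1 = 17.166 m.
Distance available for braking: 86 − 17.166 = 68.834 m.
v² = 2a·d ⇒ a = v²/(2d) = 15.6058² / (2 × 68.834) = 243.541 / 137.668 = 1.7690 m/s².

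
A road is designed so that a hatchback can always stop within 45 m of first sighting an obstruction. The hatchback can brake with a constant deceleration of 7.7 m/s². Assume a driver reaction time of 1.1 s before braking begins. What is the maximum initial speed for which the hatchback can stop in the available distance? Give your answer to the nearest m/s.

Stopping distance: v·t_r + v²/(2a) = 45 with t_r = 1.1 s and a = 7.700 m/s².
So v² + 16.940 v − 693.00 = 0.
Positive root: v = −a·t_r + √((a·t_r)² + 2a·d) = −8.470 + √(71.741 + 693.00) = 19.1840 m/s.

Maximum speed ≈ 19 m/s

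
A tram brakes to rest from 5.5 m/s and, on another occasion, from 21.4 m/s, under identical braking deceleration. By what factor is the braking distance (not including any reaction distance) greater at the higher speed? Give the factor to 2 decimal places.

Factor ≈ 15.14

Braking distance d = v²/(2a), so with a fixed, d ∝ v².
Factor = (21.4/5.5)² = 3.8909² = 15.1391.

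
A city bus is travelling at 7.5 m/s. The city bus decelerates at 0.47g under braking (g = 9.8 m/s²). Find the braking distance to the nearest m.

a = 0.47 × 9.8 = 4.606 m/s².
Braking distance = v²/(2a) = 7.5000² / (2 × 4.606) = 56.250 / 9.212 = 6.106 m.

Braking distance ≈ 6 m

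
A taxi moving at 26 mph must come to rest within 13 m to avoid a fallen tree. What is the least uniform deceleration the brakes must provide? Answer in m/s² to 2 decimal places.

26 mph × 0.44704 = 11.6230 m/s.
v² = 2a·d ⇒ a = v²/(2d) = 11.6230² / (2 × 13.000) = 135.094 / 26.000 = 5.1959 m/s².

Required deceleration ≈ 5.20 m/s²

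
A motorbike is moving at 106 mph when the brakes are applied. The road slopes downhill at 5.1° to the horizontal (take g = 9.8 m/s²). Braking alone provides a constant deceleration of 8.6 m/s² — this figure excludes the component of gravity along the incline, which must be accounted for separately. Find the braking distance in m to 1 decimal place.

106 mph × 0.44704 = 47.3862 m/s.
Gravity along the downhill slope reduces the braking deceleration: a_eff = 8.600 − 9.8·sin 5.1° = 8.600 − 0.871 = 7.729 m/s².
Braking distance = v²/(2a) = 47.3862² / (2 × 7.729) = 2245.452 / 15.458 = 145.261 m.

Braking distance ≈ 145.3 m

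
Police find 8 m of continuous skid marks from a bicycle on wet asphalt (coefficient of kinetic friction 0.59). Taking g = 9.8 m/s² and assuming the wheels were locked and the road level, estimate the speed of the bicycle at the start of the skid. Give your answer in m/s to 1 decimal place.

Initial speed ≈ 9.6 m/s

Deceleration a = μg = 0.59 × 9.8 = 5.782 m/s².
v = √(2a·d) = √(2 × 5.782 × 8) = √92.512 = 9.6183 m/s.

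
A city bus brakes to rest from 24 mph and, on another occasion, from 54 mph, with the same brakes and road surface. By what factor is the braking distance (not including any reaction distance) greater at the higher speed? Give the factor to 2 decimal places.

Factor ≈ 5.06

Braking distance d = v²/(2a), so with a fixed, d ∝ v².
Factor = (54/24)² = 2.2500² = 5.0625.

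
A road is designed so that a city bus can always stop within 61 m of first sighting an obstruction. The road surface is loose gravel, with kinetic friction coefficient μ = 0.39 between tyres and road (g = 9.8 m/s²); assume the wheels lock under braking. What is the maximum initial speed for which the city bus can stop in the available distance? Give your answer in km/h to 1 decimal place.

a = μg = 0.39 × 9.8 = 3.822 m/s².
v²/(2a) = d ⇒ v = √(2 × 3.822 × 61) = √466.28 = 21.5935 m/s.
21.5935 m/s × 3.6 = 77.737 km/h.

Maximum speed ≈ 77.7 km/h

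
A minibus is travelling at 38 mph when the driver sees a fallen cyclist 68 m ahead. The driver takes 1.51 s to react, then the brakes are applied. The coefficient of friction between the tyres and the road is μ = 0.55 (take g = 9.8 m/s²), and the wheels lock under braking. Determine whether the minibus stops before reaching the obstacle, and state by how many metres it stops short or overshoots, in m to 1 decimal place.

Yes — it stops 15.6 m short of the obstacle

38 mph × 0.44704 = 16.9875 m/s.
a = μg = 0.55 × 9.8 = 5.390 m/s².
Reaction distance = 16.9875 × 1.51 = 25.651 m.
Braking distance = v²/(2a) = 288.575 / 10.780 = 26.769 m.
Total stopping distance = 25.651 + 26.769 = 52.420 m, vs 68 m available — it stops with 68 − 52.420 = 15.580 m to spare.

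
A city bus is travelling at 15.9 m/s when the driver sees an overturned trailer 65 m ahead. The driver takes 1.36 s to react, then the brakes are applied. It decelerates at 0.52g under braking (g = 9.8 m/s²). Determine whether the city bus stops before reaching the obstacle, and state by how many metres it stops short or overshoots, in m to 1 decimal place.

Yes — it stops 18.6 m short of the obstacle

a = 0.52 × 9.8 = 5.096 m/s².
Reaction distance = 15.9000 × 1.36 = 21.624 m.
Braking distance = v²/(2a) = 252.810 / 10.192 = 24.805 m.
Total stopping distance = 21.624 + 24.805 = 46.429 m, vs 65 m available — it stops with 65 − 46.429 = 18.571 m to spare.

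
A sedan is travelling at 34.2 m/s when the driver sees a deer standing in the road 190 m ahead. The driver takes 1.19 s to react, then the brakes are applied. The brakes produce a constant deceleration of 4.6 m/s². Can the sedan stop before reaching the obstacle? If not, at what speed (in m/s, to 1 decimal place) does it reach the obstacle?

Reaction distance = 34.2000 × 1.19 = 40.698 m.
Braking distance = v²/(2a) = 1169.640 / 9.200 = 127.135 m.
Total stopping distance = 40.698 + 127.135 = 167.833 m, vs 190 m available — it stops with 190 − 167.833 = 22.167 m to spare.

Yes — it stops about 22.2 m short of the obstacle, so it never reaches it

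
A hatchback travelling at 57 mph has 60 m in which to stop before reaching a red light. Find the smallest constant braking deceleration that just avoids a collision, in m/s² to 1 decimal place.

Required deceleration ≈ 5.4 m/s²

57 mph × 0.44704 = 25.4813 m/s.
v² = 2a·d ⇒ a = v²/(2d) = 25.4813² / (2 × 60.000) = 649.297 / 120.000 = 5.4108 m/s².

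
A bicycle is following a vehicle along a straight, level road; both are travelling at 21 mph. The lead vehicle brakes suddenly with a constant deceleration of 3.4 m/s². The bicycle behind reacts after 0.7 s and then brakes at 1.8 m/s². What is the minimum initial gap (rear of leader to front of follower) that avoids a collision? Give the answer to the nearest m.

Minimum gap ≈ 18 m

21 mph × 0.44704 = 9.3878 m/s.
Leader travels v²/(2a_L) = 88.131 / 6.800 = 12.960 m before stopping.
Follower covers v·t_r = 9.3878 × 0.7 = 6.571 m while reacting, then v²/(2a_F) = 88.131 / 3.600 = 24.481 m while braking, for a total of 6.571 + 24.481 = 31.052 m.
Since a_F ≤ a_L and the follower starts braking later, the follower is never slower than the leader, so the closest approach is when both have stopped.
Minimum gap = 31.052 − 12.960 = 18.092 m.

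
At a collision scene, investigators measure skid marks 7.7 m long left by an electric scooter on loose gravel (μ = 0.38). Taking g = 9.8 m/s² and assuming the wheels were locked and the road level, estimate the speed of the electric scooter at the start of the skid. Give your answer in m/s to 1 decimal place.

Initial speed ≈ 7.6 m/s

Deceleration a = μg = 0.38 × 9.8 = 3.724 m/s².
v = √(2a·d) = √(2 × 3.724 × 7.7) = √57.350 = 7.5730 m/s.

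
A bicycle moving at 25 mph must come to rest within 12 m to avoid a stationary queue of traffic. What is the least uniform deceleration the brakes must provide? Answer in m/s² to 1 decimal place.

25 mph × 0.44704 = 11.1760 m/s.
v² = 2a·d ⇒ a = v²/(2d) = 11.1760² / (2 × 12.000) = 124.903 / 24.000 = 5.2043 m/s².

Required deceleration ≈ 5.2 m/s²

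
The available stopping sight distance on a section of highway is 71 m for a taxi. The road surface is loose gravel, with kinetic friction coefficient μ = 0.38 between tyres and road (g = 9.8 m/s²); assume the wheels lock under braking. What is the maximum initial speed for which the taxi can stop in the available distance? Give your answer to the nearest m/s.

a = μg = 0.38 × 9.8 = 3.724 m/s².
v²/(2a) = d ⇒ v = √(2 × 3.724 × 71) = √528.81 = 22.9959 m/s.

Maximum speed ≈ 23 m/s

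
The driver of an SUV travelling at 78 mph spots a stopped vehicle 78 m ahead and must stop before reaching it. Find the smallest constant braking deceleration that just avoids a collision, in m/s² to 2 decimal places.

Required deceleration ≈ 7.79 m/s²

78 mph × 0.44704 = 34.8691 m/s.
v² = 2a·d ⇒ a = v²/(2d) = 34.8691² / (2 × 78.000) = 1215.854 / 156.000 = 7.7939 m/s².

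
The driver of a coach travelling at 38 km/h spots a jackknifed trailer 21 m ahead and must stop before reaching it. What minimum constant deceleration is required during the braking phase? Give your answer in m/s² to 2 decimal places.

Required deceleration ≈ 2.65 m/s²

38 km/h ÷ 3.6 = 10.5556 m/s.
v² = 2a·d ⇒ a = v²/(2d) = 10.5556² / (2 × 21.000) = 111.421 / 42.000 = 2.6529 m/s².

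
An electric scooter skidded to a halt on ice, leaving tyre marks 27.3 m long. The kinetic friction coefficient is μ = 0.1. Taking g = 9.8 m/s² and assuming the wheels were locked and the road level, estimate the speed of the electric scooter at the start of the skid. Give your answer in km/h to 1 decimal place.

Deceleration a = μg = 0.1 × 9.8 = 0.980 m/s².
v = √(2a·d) = √(2 × 0.980 × 27.3) = √53.508 = 7.3149 m/s.
= 7.3149 × 3.6 = 26.334 km/h.

Initial speed ≈ 26.3 km/h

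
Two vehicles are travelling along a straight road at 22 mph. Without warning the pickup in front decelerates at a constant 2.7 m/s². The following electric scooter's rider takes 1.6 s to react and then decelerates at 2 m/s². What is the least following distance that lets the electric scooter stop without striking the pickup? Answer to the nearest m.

22 mph × 0.44704 = 9.8349 m/s.
Leader travels v²/(2a_L) = 96.725 / 5.400 = 17.912 m before stopping.
Follower covers v·t_r = 9.8349 × 1.6 = 15.736 m while reacting, then v²/(2a_F) = 96.725 / 4.000 = 24.181 m while braking, for a total of 15.736 + 24.181 = 39.917 m.
Since a_F ≤ a_L and the follower starts braking later, the follower is never slower than the leader, so the closest approach is when both have stopped.
Minimum gap = 39.917 − 17.912 = 22.005 m.

Minimum gap ≈ 22 m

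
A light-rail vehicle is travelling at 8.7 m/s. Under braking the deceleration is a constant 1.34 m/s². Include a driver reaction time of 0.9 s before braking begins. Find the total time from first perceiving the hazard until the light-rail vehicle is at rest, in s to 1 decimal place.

Total time ≈ 7.4 s

Braking time = v/a = 8.7000 / 1.340 = 6.493 s.
Total = 0.9 + 6.493 = 7.393 s.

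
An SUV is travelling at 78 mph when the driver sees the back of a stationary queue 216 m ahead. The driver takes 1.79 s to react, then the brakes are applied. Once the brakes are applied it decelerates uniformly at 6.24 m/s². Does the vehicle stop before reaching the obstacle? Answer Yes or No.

78 mph × 0.44704 = 34.8691 m/s.
Reaction distance = 34.8691 × 1.79 = 62.416 m.
Braking distance = v²/(2a) = 1215.854 / 12.480 = 97.424 m.
Total stopping distance = 62.416 + 97.424 = 159.840 m, vs 216 m available — it stops with 216 − 159.840 = 56.160 m to spare.

Yes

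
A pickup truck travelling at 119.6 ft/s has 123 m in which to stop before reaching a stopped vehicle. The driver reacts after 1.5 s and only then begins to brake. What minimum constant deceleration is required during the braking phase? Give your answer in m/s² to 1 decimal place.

Required deceleration ≈ 9.7 m/s²

119.6 ft/s × 0.3048 = 36.4541 m/s.
Distance covered during reaction = 36.4541 × 1.5 = 54.681 m.
Distance available for braking: 123 − 54.681 = 68.319 m.
v² = 2a·d ⇒ a = v²/(2d) = 36.4541² / (2 × 68.319) = 1328.901 / 136.638 = 9.7257 m/s².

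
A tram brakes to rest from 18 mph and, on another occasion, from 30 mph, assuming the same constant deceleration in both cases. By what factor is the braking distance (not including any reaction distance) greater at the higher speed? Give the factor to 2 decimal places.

Factor ≈ 2.78

Braking distance d = v²/(2a), so with a fixed, d ∝ v².
Factor = (30/18)² = 1.6667² = 2.7779.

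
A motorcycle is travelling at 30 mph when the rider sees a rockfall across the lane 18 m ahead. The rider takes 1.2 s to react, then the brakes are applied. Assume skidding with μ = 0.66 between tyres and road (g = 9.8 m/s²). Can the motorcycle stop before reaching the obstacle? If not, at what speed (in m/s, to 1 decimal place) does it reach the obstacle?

30 mph × 0.44704 = 13.4112 m/s.
a = μg = 0.66 × 9.8 = 6.468 m/s².
Reaction distance = 13.4112 × 1.2 = 16.093 m.
Braking distance needed to stop: v²/(2a) = 179.860 / 12.936 = 13.904 m, so total needed = 16.093 + 13.904 = 29.997 m > 18 m — it cannot stop.
Distance remaining when braking begins: 18 − 16.093 = 1.907 m.
v² = v₀² − 2a·d = 179.860 − 2 × 6.468 × 1.907 = 155.191 m²/s².
v = √155.191 = 12.458 m/s.

No — it strikes the obstacle at 12.5 m/s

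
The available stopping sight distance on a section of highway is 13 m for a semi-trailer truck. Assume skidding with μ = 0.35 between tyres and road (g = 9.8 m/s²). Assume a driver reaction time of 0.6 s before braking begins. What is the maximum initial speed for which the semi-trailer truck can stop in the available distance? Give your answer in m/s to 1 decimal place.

Maximum speed ≈ 7.6 m/s

a = μg = 0.35 × 9.8 = 3.430 m/s².
Stopping distance: v·t_r + v²/(2a) = 13 with t_r = 0.6 s and a = 3.430 m/s².
So v² + 4.116 v − 89.18 = 0.
Positive root: v = −a·t_r + √((a·t_r)² + 2a·d) = −2.058 + √(4.235 + 89.18) = 7.6071 m/s.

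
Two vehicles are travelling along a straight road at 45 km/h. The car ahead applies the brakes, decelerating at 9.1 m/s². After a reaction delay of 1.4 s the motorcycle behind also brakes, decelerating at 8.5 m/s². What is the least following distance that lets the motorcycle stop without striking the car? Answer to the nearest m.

45 km/h ÷ 3.6 = 12.5000 m/s.
Leader travels v²/(2a_L) = 156.250 / 18.200 = 8.585 m before stopping.
Follower covers v·t_r = 12.5000 × 1.4 = 17.500 m while reacting, then v²/(2a_F) = 156.250 / 17.000 = 9.191 m while braking, for a total of 17.500 + 9.191 = 26.691 m.
Since a_F ≤ a_L and the follower starts braking later, the follower is never slower than the leader, so the closest approach is when both have stopped.
Minimum gap = 26.691 − 8.585 = 18.106 m.

Minimum gap ≈ 18 m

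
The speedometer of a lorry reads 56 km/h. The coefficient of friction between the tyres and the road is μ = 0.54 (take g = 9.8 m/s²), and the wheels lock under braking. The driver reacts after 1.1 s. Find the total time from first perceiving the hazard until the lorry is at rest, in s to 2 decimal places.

Total time ≈ 4.04 s

56 km/h ÷ 3.6 = 15.5556 m/s.
a = μg = 0.54 × 9.8 = 5.292 m/s².
Braking time = v/a = 15.5556 / 5.292 = 2.939 s.
Total = 1.1 + 2.939 = 4.039 s.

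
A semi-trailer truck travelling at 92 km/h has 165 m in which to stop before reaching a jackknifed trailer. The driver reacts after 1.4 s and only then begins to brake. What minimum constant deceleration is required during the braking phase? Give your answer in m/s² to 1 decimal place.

92 km/h ÷ 3.6 = 25.5556 m/s.
Distance covered during reaction = 25.5556 × 1.4 = 35.778 m.
Distance available for braking: 165 − 35.778 = 129.222 m.
v² = 2a·d ⇒ a = v²/(2d) = 25.5556² / (2 × 129.222) = 653.089 / 258.444 = 2.5270 m/s².

Required deceleration ≈ 2.5 m/s²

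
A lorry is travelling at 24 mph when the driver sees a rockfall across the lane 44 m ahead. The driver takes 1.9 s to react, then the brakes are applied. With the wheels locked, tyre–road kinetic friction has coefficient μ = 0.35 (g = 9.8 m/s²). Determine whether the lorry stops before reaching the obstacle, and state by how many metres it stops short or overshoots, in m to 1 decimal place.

Yes — it stops 6.8 m short of the obstacle

24 mph × 0.44704 = 10.7290 m/s.
a = μg = 0.35 × 9.8 = 3.430 m/s².
Reaction distance = 10.7290 × 1.9 = 20.385 m.
Braking distance = v²/(2a) = 115.111 / 6.860 = 16.780 m.
Total stopping distance = 20.385 + 16.780 = 37.165 m, vs 44 m available — it stops with 44 − 37.165 = 6.835 m to spare.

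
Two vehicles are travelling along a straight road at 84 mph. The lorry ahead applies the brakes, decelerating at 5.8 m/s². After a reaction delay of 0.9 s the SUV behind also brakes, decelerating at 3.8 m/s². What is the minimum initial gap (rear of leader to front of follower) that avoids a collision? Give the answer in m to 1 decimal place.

Minimum gap ≈ 97.8 m

84 mph × 0.44704 = 37.5514 m/s.
Leader travels v²/(2a_L) = 1410.108 / 11.600 = 121.561 m before stopping.
Follower covers v·t_r = 37.5514 × 0.9 = 33.796 m while reacting, then v²/(2a_F) = 1410.108 / 7.600 = 185.541 m while braking, for a total of 33.796 + 185.541 = 219.337 m.
Since a_F ≤ a_L and the follower starts braking later, the follower is never slower than the leader, so the closest approach is when both have stopped.
Minimum gap = 219.337 − 121.561 = 97.776 m.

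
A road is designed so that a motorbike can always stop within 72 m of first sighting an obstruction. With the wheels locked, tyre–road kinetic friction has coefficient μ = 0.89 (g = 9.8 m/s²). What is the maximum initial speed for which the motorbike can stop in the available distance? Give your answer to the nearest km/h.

a = μg = 0.89 × 9.8 = 8.722 m/s².
v²/(2a) = d ⇒ v = √(2 × 8.722 × 72) = √1255.97 = 35.4397 m/s.
35.4397 m/s × 3.6 = 127.583 km/h.

Maximum speed ≈ 128 km/h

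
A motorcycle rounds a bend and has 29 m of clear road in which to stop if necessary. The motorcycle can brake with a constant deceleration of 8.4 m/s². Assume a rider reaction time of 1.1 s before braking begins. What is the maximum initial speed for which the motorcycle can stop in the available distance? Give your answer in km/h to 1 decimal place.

Stopping distance: v·t_r + v²/(2a) = 29 with t_r = 1.1 s and a = 8.400 m/s².
So v² + 18.480 v − 487.20 = 0.
Positive root: v = −a·t_r + √((a·t_r)² + 2a·d) = −9.240 + √(85.378 + 487.20) = 14.6886 m/s.
14.6886 m/s × 3.6 = 52.879 km/h.

Maximum speed ≈ 52.9 km/h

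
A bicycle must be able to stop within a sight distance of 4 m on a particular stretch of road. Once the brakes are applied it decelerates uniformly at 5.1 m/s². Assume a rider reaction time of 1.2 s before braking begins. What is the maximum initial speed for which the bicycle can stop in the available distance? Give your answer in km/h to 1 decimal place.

Stopping distance: v·t_r + v²/(2a) = 4 with t_r = 1.2 s and a = 5.100 m/s².
So v² + 12.240 v − 40.80 = 0.
Positive root: v = −a·t_r + √((a·t_r)² + 2a·d) = −6.120 + √(37.454 + 40.80) = 2.7261 m/s.
2.7261 m/s × 3.6 = 9.814 km/h.

Maximum speed ≈ 9.8 km/h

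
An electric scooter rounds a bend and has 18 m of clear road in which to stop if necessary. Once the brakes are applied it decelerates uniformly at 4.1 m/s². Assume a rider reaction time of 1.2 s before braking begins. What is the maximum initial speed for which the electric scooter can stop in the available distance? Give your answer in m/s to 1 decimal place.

Stopping distance: v·t_r + v²/(2a) = 18 with t_r = 1.2 s and a = 4.100 m/s².
So v² + 9.840 v − 147.60 = 0.
Positive root: v = −a·t_r + √((a·t_r)² + 2a·d) = −4.920 + √(24.206 + 147.60) = 8.1875 m/s.

Maximum speed ≈ 8.2 m/s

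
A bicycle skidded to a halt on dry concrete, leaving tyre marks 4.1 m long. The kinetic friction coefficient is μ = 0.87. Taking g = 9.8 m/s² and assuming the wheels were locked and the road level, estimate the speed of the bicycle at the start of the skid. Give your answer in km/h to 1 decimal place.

Initial speed ≈ 30.1 km/h

Deceleration a = μg = 0.87 × 9.8 = 8.526 m/s².
v = √(2a·d) = √(2 × 8.526 × 4.1) = √69.913 = 8.3614 m/s.
= 8.3614 × 3.6 = 30.101 km/h.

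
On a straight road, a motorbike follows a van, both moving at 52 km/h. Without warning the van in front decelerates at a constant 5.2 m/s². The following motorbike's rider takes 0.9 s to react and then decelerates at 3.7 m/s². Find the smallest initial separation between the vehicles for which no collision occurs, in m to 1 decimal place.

52 km/h ÷ 3.6 = 14.4444 m/s.
Leader travels v²/(2a_L) = 208.641 / 10.400 = 20.062 m before stopping.
Follower covers v·t_r = 14.4444 × 0.9 = 13.000 m while reacting, then v²/(2a_F) = 208.641 / 7.400 = 28.195 m while braking, for a total of 13.000 + 28.195 = 41.195 m.
Since a_F ≤ a_L and the follower starts braking later, the follower is never slower than the leader, so the closest approach is when both have stopped.
Minimum gap = 41.195 − 20.062 = 21.133 m.

Minimum gap ≈ 21.1 m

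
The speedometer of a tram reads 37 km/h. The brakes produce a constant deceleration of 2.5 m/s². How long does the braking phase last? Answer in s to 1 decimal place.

Braking time ≈ 4.1 s

37 km/h ÷ 3.6 = 10.2778 m/s.
Braking time = v/a = 10.2778 / 2.500 = 4.111 s.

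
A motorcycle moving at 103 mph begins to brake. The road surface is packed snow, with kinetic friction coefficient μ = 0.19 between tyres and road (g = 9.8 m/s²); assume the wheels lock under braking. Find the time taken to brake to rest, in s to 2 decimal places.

103 mph × 0.44704 = 46.0451 m/s.
a = μg = 0.19 × 9.8 = 1.862 m/s².
Braking time = v/a = 46.0451 / 1.862 = 24.729 s.

Braking time ≈ 24.73 s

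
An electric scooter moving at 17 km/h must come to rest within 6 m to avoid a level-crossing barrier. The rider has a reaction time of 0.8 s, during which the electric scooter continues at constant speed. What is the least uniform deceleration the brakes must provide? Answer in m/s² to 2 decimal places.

17 km/h ÷ 3.6 = 4.7222 m/s.
Distance covered during reaction = 4.7222 × 0.8 = 3.778 m.
Distance available for braking: 6 − 3.778 = 2.222 m.
v² = 2a·d ⇒ a = v²/(2d) = 4.7222² / (2 × 2.222) = 22.299 / 4.444 = 5.0178 m/s².

Required deceleration ≈ 5.02 m/s²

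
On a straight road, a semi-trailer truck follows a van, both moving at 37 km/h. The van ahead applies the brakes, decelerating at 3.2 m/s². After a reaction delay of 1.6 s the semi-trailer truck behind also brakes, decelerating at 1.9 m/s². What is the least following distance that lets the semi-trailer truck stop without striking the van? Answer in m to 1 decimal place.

Minimum gap ≈ 27.7 m

37 km/h ÷ 3.6 = 10.2778 m/s.
Leader travels v²/(2a_L) = 105.633 / 6.400 = 16.505 m before stopping.
Follower covers v·t_r = 10.2778 × 1.6 = 16.444 m while reacting, then v²/(2a_F) = 105.633 / 3.800 = 27.798 m while braking, for a total of 16.444 + 27.798 = 44.242 m.
Since a_F ≤ a_L and the follower starts braking later, the follower is never slower than the leader, so the closest approach is when both have stopped.
Minimum gap = 44.242 − 16.505 = 27.737 m.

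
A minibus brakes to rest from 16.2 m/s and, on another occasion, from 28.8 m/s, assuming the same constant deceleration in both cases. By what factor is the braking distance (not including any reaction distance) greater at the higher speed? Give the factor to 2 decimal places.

Braking distance d = v²/(2a), so with a fixed, d ∝ v².
Factor = (28.8/16.2)² = 1.7778² = 3.1606.

Factor ≈ 3.16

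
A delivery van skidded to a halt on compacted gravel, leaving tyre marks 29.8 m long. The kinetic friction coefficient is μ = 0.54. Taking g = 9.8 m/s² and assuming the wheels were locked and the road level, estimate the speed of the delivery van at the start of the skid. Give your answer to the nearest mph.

Deceleration a = μg = 0.54 × 9.8 = 5.292 m/s².
v = √(2a·d) = √(2 × 5.292 × 29.8) = √315.403 = 17.7596 m/s.
= 17.7596 ÷ 0.44704 = 39.727 mph.

Initial speed ≈ 40 mph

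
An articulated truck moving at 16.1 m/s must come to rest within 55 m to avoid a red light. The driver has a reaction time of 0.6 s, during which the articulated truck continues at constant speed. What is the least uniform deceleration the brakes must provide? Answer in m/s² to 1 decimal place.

Distance covered during reaction = 16.1000 × 0.6 = 9.660 m.
Distance available for braking: 55 − 9.660 = 45.340 m.
v² = 2a·d ⇒ a = v²/(2d) = 16.1000² / (2 × 45.340) = 259.210 / 90.680 = 2.8585 m/s².

Required deceleration ≈ 2.9 m/s²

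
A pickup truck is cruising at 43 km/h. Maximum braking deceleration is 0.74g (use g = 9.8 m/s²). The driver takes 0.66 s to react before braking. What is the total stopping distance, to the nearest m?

Total stopping distance ≈ 18 m

43 km/h ÷ 3.6 = 11.9444 m/s.
a = 0.74 × 9.8 = 7.252 m/s².
Reaction distance = v·t_r = 11.9444 × 0.66 = 7.883 m.
Braking distance = v²/(2a) = 11.9444² / (2 × 7.252) = 142.669 / 14.504 = 9.837 m.
Total = 7.883 + 9.837 = 17.720 m.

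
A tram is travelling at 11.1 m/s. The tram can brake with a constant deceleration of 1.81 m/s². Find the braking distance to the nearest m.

Braking distance = v²/(2a) = 11.1000² / (2 × 1.810) = 123.210 / 3.620 = 34.036 m.

Braking distance ≈ 34 m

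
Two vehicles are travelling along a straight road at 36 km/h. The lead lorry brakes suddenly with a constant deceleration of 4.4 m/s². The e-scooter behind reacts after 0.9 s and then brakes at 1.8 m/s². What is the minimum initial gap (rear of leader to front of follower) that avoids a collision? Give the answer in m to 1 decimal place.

Minimum gap ≈ 25.4 m

36 km/h ÷ 3.6 = 10.0000 m/s.
Leader travels v²/(2a_L) = 100.000 / 8.800 = 11.364 m before stopping.
Follower covers v·t_r = 10.0000 × 0.9 = 9.000 m while reacting, then v²/(2a_F) = 100.000 / 3.600 = 27.778 m while braking, for a total of 9.000 + 27.778 = 36.778 m.
Since a_F ≤ a_L and the follower starts braking later, the follower is never slower than the leader, so the closest approach is when both have stopped.
Minimum gap = 36.778 − 11.364 = 25.414 m.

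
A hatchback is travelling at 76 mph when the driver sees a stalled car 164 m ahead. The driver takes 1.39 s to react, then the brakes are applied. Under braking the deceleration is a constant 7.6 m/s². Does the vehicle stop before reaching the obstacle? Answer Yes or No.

Yes

76 mph × 0.44704 = 33.9750 m/s.
Reaction distance = 33.9750 × 1.39 = 47.225 m.
Braking distance = v²/(2a) = 1154.301 / 15.200 = 75.941 m.
Total stopping distance = 47.225 + 75.941 = 123.166 m, vs 164 m available — it stops with 164 − 123.166 = 40.834 m to spare.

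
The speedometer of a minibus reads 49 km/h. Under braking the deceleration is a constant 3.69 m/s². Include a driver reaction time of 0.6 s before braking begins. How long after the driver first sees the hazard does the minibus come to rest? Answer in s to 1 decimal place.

Total time ≈ 4.3 s

49 km/h ÷ 3.6 = 13.6111 m/s.
Braking time = v/a = 13.6111 / 3.690 = 3.689 s.
Total = 0.6 + 3.689 = 4.289 s.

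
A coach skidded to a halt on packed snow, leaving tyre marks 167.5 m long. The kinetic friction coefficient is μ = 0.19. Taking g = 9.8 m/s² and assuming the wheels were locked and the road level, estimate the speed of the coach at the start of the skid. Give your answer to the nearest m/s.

Initial speed ≈ 25 m/s

Deceleration a = μg = 0.19 × 9.8 = 1.862 m/s².
v = √(2a·d) = √(2 × 1.862 × 167.5) = √623.770 = 24.9754 m/s.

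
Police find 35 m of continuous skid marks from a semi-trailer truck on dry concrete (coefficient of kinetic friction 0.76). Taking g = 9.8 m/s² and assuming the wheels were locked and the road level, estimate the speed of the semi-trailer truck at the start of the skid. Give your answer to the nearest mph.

Deceleration a = μg = 0.76 × 9.8 = 7.448 m/s².
v = √(2a·d) = √(2 × 7.448 × 35) = √521.360 = 22.8333 m/s.
= 22.8333 ÷ 0.44704 = 51.077 mph.

Initial speed ≈ 51 mph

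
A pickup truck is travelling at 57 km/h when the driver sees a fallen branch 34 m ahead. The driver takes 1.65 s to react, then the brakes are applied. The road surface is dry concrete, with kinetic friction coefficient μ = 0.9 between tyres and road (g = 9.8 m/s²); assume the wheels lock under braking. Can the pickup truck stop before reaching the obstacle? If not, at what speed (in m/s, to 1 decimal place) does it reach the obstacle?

57 km/h ÷ 3.6 = 15.8333 m/s.
a = μg = 0.9 × 9.8 = 8.820 m/s².
Reaction distance = 15.8333 × 1.65 = 26.125 m.
Braking distance needed to stop: v²/(2a) = 250.693 / 17.640 = 14.212 m, so total needed = 26.125 + 14.212 = 40.337 m > 34 m — it cannot stop.
Distance remaining when braking begins: 34 − 26.125 = 7.875 m.
v² = v₀² − 2a·d = 250.693 − 2 × 8.820 × 7.875 = 111.778 m²/s².
v = √111.778 = 10.573 m/s.

No — it strikes the obstacle at 10.6 m/s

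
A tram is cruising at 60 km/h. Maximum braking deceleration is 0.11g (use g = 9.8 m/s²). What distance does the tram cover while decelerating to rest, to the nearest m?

60 km/h ÷ 3.6 = 16.6667 m/s.
a = 0.11 × 9.8 = 1.078 m/s².
Braking distance = v²/(2a) = 16.6667² / (2 × 1.078) = 277.779 / 2.156 = 128.840 m.

Braking distance ≈ 129 m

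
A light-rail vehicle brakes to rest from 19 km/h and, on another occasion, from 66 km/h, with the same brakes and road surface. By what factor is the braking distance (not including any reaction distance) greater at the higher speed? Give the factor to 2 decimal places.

Factor ≈ 12.07

Braking distance d = v²/(2a), so with a fixed, d ∝ v².
Factor = (66/19)² = 3.4737² = 12.0666.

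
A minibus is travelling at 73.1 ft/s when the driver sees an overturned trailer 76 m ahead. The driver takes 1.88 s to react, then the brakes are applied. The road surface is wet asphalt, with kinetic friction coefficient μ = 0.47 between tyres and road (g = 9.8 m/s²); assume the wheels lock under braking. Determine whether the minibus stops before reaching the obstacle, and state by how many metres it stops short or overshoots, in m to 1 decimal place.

No — it overshoots by 19.8 m

73.1 ft/s × 0.3048 = 22.2809 m/s.
a = μg = 0.47 × 9.8 = 4.606 m/s².
Reaction distance = 22.2809 × 1.88 = 41.888 m.
Braking distance = v²/(2a) = 496.439 / 9.212 = 53.890 m.
Total stopping distance = 41.888 + 53.890 = 95.778 m, vs 76 m available — it cannot stop in time and overshoots by 95.778 − 76 = 19.778 m.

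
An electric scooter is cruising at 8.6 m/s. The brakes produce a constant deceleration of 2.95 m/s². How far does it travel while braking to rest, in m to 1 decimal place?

Braking distance ≈ 12.5 m

Braking distance = v²/(2a) = 8.6000² / (2 × 2.950) = 73.960 / 5.900 = 12.536 m.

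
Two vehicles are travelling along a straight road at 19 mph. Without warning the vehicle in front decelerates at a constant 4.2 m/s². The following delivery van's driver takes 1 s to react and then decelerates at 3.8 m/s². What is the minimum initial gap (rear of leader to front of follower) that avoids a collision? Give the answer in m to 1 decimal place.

Minimum gap ≈ 9.4 m

19 mph × 0.44704 = 8.4938 m/s.
Leader travels v²/(2a_L) = 72.145 / 8.400 = 8.589 m before stopping.
Follower covers v·t_r = 8.4938 × 1 = 8.494 m while reacting, then v²/(2a_F) = 72.145 / 7.600 = 9.493 m while braking, for a total of 8.494 + 9.493 = 17.987 m.
Since a_F ≤ a_L and the follower starts braking later, the follower is never slower than the leader, so the closest approach is when both have stopped.
Minimum gap = 17.987 − 8.589 = 9.398 m.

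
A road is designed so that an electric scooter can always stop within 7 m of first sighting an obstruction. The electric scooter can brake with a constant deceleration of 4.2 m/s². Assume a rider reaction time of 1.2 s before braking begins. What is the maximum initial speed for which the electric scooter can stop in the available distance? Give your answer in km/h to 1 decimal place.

Stopping distance: v·t_r + v²/(2a) = 7 with t_r = 1.2 s and a = 4.200 m/s².
So v² + 10.080 v − 58.80 = 0.
Positive root: v = −a·t_r + √((a·t_r)² + 2a·d) = −5.040 + √(25.402 + 58.80) = 4.1362 m/s.
4.1362 m/s × 3.6 = 14.890 km/h.

Maximum speed ≈ 14.9 km/h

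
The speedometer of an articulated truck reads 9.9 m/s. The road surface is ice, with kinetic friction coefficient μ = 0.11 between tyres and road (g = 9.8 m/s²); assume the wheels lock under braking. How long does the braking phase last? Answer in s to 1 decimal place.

Braking time ≈ 9.2 s

a = μg = 0.11 × 9.8 = 1.078 m/s².
Braking time = v/a = 9.9000 / 1.078 = 9.184 s.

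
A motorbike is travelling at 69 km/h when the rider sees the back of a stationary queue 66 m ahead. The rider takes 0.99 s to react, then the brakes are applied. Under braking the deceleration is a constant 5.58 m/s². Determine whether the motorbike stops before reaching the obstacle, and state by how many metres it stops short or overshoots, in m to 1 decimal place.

Yes — it stops 14.1 m short of the obstacle

69 km/h ÷ 3.6 = 19.1667 m/s.
Reaction distance = 19.1667 × 0.99 = 18.975 m.
Braking distance = v²/(2a) = 367.362 / 11.160 = 32.918 m.
Total stopping distance = 18.975 + 32.918 = 51.893 m, vs 66 m available — it stops with 66 − 51.893 = 14.107 m to spare.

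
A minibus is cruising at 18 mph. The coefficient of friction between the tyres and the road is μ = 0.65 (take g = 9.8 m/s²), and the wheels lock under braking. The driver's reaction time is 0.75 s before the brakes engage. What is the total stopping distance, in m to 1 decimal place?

Total stopping distance ≈ 11.1 m

18 mph × 0.44704 = 8.0467 m/s.
a = μg = 0.65 × 9.8 = 6.370 m/s².
Reaction distance = v·t_r = 8.0467 × 0.75 = 6.035 m.
Braking distance = v²/(2a) = 8.0467² / (2 × 6.370) = 64.749 / 12.740 = 5.082 m.
Total = 6.035 + 5.082 = 11.117 m.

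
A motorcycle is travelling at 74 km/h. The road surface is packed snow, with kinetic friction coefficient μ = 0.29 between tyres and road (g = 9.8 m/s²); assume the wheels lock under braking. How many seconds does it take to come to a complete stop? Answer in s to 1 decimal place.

Braking time ≈ 7.2 s

74 km/h ÷ 3.6 = 20.5556 m/s.
a = μg = 0.29 × 9.8 = 2.842 m/s².
Braking time = v/a = 20.5556 / 2.842 = 7.233 s.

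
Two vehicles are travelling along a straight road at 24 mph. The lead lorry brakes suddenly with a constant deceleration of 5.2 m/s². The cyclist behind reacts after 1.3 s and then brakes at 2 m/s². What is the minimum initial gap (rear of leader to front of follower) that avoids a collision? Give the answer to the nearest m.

Minimum gap ≈ 32 m

24 mph × 0.44704 = 10.7290 m/s.
Leader travels v²/(2a_L) = 115.111 / 10.400 = 11.068 m before stopping.
Follower covers v·t_r = 10.7290 × 1.3 = 13.948 m while reacting, then v²/(2a_F) = 115.111 / 4.000 = 28.778 m while braking, for a total of 13.948 + 28.778 = 42.726 m.
Since a_F ≤ a_L and the follower starts braking later, the follower is never slower than the leader, so the closest approach is when both have stopped.
Minimum gap = 42.726 − 11.068 = 31.658 m.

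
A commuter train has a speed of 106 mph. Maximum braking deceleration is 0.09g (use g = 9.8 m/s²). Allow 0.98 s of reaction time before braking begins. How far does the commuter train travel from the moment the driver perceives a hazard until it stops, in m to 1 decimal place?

106 mph × 0.44704 = 47.3862 m/s.
a = 0.09 × 9.8 = 0.882 m/s².
Reaction distance = v·t_r = 47.3862 × 0.98 = 46.438 m.
Braking distance = v²/(2a) = 47.3862² / (2 × 0.882) = 2245.452 / 1.764 = 1272.932 m.
Total = 46.438 + 1272.932 = 1319.370 m.

Total stopping distance ≈ 1319.4 m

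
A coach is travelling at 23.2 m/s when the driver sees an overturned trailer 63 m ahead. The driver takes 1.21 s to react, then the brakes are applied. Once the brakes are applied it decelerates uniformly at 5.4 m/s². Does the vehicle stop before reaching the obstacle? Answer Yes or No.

Reaction distance = 23.2000 × 1.21 = 28.072 m.
Braking distance = v²/(2a) = 538.240 / 10.800 = 49.837 m.
Total stopping distance = 28.072 + 49.837 = 77.909 m, vs 63 m available — it cannot stop in time and overshoots by 77.909 − 63 = 14.909 m.

No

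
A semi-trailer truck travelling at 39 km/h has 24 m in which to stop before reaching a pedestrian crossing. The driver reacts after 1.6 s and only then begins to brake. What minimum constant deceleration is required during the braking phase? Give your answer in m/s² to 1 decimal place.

Required deceleration ≈ 8.8 m/s²

39 km/h ÷ 3.6 = 10.8333 m/s.
Distance covered during reaction = 10.8333 × 1.6 = 17.333 m.
Distance available for braking: 24 − 17.333 = 6.667 m.
v² = 2a·d ⇒ a = v²/(2d) = 10.8333² / (2 × 6.667) = 117.360 / 13.334 = 8.8016 m/s².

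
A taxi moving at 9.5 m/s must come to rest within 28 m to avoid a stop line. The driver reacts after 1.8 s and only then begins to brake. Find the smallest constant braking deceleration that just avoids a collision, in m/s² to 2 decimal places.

Required deceleration ≈ 4.14 m/s²

Distance covered during reaction = 9.5000 × 1.8 = 17.100 m.
Distance available for braking: 28 − 17.100 = 10.900 m.
v² = 2a·d ⇒ a = v²/(2d) = 9.5000² / (2 × 10.900) = 90.250 / 21.800 = 4.1399 m/s².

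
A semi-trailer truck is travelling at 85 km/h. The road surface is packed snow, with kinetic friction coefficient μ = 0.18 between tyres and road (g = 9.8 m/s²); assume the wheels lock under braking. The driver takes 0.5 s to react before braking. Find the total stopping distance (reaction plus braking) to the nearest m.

85 km/h ÷ 3.6 = 23.6111 m/s.
a = μg = 0.18 × 9.8 = 1.764 m/s².
Reaction distance = v·t_r = 23.6111 × 0.5 = 11.806 m.
Braking distance = v²/(2a) = 23.6111² / (2 × 1.764) = 557.484 / 3.528 = 158.017 m.
Total = 11.806 + 158.017 = 169.823 m.

Total stopping distance ≈ 170 m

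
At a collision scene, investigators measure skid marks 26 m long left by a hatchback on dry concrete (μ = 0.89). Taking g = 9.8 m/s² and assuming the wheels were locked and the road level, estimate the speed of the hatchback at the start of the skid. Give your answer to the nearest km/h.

Deceleration a = μg = 0.89 × 9.8 = 8.722 m/s².
v = √(2a·d) = √(2 × 8.722 × 26) = √453.544 = 21.2966 m/s.
= 21.2966 × 3.6 = 76.668 km/h.

Initial speed ≈ 77 km/h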